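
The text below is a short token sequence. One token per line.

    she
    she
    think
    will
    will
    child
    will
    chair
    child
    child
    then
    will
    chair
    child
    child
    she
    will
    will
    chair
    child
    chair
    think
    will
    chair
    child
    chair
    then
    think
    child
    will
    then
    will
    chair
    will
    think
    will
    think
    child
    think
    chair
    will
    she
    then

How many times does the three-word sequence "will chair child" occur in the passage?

4

Scanning the 41 overlapping trigram windows for "will chair child":
  position 7–9: will chair child
  position 12–14: will chair child
  position 18–20: will chair child
  position 23–25: will chair child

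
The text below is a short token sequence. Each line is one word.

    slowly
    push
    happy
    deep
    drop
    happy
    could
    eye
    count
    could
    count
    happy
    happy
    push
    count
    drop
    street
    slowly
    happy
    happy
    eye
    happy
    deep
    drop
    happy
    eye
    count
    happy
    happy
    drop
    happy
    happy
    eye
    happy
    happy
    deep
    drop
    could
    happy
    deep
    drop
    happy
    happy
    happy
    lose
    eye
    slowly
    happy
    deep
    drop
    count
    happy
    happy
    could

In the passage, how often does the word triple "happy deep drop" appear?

5

Scanning the 52 overlapping trigram windows for "happy deep drop":
  position 3–5: happy deep drop
  position 22–24: happy deep drop
  position 35–37: happy deep drop
  position 39–41: happy deep drop
  position 48–50: happy deep drop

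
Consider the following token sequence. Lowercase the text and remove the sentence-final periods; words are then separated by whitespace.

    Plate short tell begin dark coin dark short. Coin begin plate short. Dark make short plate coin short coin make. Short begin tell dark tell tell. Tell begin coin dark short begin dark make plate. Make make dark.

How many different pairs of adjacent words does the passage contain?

38 tokens → 37 bigram windows in total.
Repeated bigrams (each contributes count−1 duplicates):
  begin dark: 2
  coin dark: 2
  dark make: 2
  dark short: 2
  make short: 2
  plate short: 2
  short begin: 2
  short coin: 2
  … (2 more repeated)
10 duplicate windows → 37 − 10 = 27 distinct.

27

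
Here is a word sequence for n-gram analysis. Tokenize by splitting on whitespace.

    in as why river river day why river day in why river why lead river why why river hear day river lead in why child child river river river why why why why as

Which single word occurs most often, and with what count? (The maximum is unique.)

Unigram frequencies (highest first):
  why: 11
  river: 10
  in: 3
  day: 3
  as: 2
  lead: 2
  … (2 more, each ≤ 2)

"why", 11 times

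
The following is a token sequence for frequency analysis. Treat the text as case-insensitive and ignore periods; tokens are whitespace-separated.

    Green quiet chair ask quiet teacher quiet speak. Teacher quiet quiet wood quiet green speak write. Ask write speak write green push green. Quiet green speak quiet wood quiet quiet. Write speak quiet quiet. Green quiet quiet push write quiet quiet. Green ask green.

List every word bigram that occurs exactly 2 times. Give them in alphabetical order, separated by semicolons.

green speak; quiet wood; speak quiet; speak write; teacher quiet; wood quiet; write speak

Bigram counts meeting the condition (exactly 2 times):
  green speak: 2
  quiet wood: 2
  speak quiet: 2
  speak write: 2
  teacher quiet: 2
  wood quiet: 2
  write speak: 2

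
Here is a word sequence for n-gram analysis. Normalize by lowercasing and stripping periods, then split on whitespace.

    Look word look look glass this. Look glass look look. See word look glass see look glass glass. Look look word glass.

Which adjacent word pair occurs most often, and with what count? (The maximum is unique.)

"look glass", 4 times

Bigram frequencies (highest first):
  look glass: 4
  look look: 3
  look word: 2
  word look: 2
  glass look: 2
  glass this: 1
  … (7 more, each ≤ 1)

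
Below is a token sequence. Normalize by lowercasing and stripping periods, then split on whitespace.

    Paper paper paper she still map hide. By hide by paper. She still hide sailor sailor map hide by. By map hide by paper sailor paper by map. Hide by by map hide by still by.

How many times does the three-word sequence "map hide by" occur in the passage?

Scanning the 34 overlapping trigram windows for "map hide by":
  position 6–8: map hide by
  position 17–19: map hide by
  position 21–23: map hide by
  position 28–30: map hide by
  position 32–34: map hide by

5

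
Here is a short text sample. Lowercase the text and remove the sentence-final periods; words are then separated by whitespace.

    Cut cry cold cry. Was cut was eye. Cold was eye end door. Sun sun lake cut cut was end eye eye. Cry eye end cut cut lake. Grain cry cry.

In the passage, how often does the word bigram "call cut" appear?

Scanning the 30 overlapping bigram windows for "call cut":
  (none found)

0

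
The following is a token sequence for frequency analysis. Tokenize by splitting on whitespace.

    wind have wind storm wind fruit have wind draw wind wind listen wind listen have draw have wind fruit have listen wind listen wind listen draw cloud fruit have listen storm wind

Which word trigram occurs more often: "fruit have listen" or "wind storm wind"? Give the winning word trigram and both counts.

"fruit have listen": 2 occurrences
"wind storm wind": 1 occurrence

"fruit have listen" (2 vs 1)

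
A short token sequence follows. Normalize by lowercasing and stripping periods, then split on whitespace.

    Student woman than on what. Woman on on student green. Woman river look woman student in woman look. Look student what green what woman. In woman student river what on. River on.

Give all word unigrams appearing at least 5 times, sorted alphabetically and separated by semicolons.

on; student; woman

Unigram counts meeting the condition (at least 5 times):
  on: 5
  student: 5
  woman: 7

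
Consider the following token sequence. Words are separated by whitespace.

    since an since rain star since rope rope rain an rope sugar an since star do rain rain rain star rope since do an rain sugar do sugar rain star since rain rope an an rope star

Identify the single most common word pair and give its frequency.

"rain star", 3 times

Bigram frequencies (highest first):
  rain star: 3
  an since: 2
  since rain: 2
  star since: 2
  an rope: 2
  rain rain: 2
  … (23 more, each ≤ 1)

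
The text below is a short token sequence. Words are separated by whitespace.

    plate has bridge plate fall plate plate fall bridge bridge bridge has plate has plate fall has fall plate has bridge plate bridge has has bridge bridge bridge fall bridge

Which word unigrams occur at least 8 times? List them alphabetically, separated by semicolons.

bridge; plate

Unigram counts meeting the condition (at least 8 times):
  bridge: 10
  plate: 8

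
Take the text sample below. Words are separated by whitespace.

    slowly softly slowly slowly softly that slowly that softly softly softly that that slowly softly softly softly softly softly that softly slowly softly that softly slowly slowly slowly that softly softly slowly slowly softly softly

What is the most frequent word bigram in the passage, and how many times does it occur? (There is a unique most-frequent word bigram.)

"softly softly", 8 times

Bigram frequencies (highest first):
  softly softly: 8
  slowly softly: 5
  softly slowly: 4
  slowly slowly: 4
  softly that: 4
  that softly: 4
  … (3 more, each ≤ 2)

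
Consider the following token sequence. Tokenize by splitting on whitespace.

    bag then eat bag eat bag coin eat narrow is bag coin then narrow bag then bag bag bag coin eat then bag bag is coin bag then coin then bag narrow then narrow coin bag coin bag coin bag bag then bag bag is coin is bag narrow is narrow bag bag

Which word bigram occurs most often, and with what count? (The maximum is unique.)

Bigram frequencies (highest first):
  bag bag: 6
  bag coin: 5
  bag then: 4
  then bag: 4
  coin bag: 4
  eat bag: 2
  … (18 more, each ≤ 2)

"bag bag", 6 times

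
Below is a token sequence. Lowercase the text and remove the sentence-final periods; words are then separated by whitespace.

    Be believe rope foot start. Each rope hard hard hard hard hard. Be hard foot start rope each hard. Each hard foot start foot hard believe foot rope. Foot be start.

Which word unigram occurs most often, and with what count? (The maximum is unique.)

Unigram frequencies (highest first):
  hard: 9
  foot: 6
  rope: 4
  start: 4
  be: 3
  each: 3
  … (1 more, each ≤ 2)

"hard", 9 times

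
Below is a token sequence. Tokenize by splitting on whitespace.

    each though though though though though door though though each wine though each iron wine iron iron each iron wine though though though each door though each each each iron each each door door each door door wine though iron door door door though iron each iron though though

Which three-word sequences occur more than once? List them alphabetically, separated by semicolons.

Trigram counts meeting the condition (more than once):
  each door door: 2
  each iron wine: 2
  iron each iron: 2
  though though each: 2
  though though though: 4

each door door; each iron wine; iron each iron; though though each; though though though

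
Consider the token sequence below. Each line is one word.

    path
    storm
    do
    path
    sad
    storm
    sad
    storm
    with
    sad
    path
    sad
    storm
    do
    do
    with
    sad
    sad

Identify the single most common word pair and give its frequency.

Bigram frequencies (highest first):
  sad storm: 3
  storm do: 2
  path sad: 2
  with sad: 2
  path storm: 1
  do path: 1
  … (6 more, each ≤ 1)

"sad storm", 3 times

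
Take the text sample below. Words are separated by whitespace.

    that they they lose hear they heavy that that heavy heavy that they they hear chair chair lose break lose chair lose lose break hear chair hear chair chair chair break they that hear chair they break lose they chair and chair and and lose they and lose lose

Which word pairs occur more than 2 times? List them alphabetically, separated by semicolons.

chair chair; hear chair

Bigram counts meeting the condition (more than 2 times):
  chair chair: 3
  hear chair: 4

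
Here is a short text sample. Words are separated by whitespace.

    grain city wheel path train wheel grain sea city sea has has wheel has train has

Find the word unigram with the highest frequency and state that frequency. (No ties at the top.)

"has", 4 times

Unigram frequencies (highest first):
  has: 4
  wheel: 3
  grain: 2
  city: 2
  train: 2
  sea: 2
  … (1 more, each ≤ 1)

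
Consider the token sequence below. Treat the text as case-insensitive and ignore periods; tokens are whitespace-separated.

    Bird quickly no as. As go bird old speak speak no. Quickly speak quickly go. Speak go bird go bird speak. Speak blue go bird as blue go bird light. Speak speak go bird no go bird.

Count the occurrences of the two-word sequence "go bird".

7

Scanning the 36 overlapping bigram windows for "go bird":
  position 6–7: go bird
  position 17–18: go bird
  position 19–20: go bird
  position 24–25: go bird
  position 28–29: go bird
  position 33–34: go bird
  position 36–37: go bird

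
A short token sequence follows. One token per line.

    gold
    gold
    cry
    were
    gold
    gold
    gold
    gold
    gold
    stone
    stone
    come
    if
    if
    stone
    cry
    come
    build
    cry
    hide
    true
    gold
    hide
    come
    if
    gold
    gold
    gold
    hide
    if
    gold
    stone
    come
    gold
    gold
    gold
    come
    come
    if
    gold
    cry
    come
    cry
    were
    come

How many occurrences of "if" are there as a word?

5

Scanning the 45 tokens for "if":
  position 13: if
  position 14: if
  position 25: if
  position 30: if
  position 39: if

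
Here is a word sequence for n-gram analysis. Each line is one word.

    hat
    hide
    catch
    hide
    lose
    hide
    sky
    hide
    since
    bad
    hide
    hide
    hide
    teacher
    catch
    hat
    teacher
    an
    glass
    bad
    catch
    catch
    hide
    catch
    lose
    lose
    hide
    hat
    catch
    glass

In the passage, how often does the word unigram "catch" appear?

Scanning the 30 tokens for "catch":
  position 3: catch
  position 15: catch
  position 21: catch
  position 22: catch
  position 24: catch
  position 29: catch

6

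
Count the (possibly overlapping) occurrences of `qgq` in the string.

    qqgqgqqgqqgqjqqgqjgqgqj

Sliding a length-3 window over the 23 characters (21 positions):
  position 2–4: qgq
  position 4–6: qgq
  position 7–9: qgq
  position 10–12: qgq
  position 15–17: qgq
  position 20–22: qgq

6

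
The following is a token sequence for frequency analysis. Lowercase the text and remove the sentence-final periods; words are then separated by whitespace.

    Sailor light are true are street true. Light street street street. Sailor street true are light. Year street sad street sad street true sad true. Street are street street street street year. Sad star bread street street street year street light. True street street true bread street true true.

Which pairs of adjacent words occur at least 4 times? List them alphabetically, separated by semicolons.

Bigram counts meeting the condition (at least 4 times):
  street street: 8
  street true: 5

street street; street true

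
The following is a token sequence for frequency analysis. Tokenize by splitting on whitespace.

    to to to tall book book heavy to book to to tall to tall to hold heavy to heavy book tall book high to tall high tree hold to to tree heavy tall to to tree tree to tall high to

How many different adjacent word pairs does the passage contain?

41 tokens → 40 bigram windows in total.
Repeated bigrams (each contributes count−1 duplicates):
  to tall: 5
  to to: 5
  tall to: 3
  heavy to: 2
  high to: 2
  tall book: 2
  tall high: 2
  to tree: 2
15 duplicate windows → 40 − 15 = 25 distinct.

25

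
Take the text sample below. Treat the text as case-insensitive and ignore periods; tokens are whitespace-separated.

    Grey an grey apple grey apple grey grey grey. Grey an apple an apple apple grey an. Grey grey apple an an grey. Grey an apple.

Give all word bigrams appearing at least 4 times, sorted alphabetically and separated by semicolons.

grey an; grey grey

Bigram counts meeting the condition (at least 4 times):
  grey an: 4
  grey grey: 5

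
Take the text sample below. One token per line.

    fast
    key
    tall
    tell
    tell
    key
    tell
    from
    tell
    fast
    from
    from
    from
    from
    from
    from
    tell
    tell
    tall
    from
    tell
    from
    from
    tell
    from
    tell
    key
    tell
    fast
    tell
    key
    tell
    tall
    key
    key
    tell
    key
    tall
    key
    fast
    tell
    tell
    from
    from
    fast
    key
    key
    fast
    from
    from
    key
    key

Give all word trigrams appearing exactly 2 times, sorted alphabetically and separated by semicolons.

Trigram counts meeting the condition (exactly 2 times):
  fast from from: 2
  from from tell: 2
  from tell from: 2
  tell from from: 2
  tell from tell: 2

fast from from; from from tell; from tell from; tell from from; tell from tell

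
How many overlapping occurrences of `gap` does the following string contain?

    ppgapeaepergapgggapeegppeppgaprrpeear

Sliding a length-3 window over the 37 characters (35 positions):
  position 3–5: gap
  position 12–14: gap
  position 17–19: gap
  position 28–30: gap

4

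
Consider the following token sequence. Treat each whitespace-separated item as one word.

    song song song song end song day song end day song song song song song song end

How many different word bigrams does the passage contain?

17 tokens → 16 bigram windows in total.
Repeated bigrams (each contributes count−1 duplicates):
  song song: 8
  song end: 3
  day song: 2
10 duplicate windows → 16 − 10 = 6 distinct.

6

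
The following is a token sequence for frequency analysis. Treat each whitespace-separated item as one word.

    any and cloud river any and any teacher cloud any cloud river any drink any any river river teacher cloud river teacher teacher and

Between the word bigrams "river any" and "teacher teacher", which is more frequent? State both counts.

"river any" (2 vs 1)

"river any": 2 occurrences
"teacher teacher": 1 occurrence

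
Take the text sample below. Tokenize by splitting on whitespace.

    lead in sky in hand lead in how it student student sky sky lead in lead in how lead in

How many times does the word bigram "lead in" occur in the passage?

Scanning the 19 overlapping bigram windows for "lead in":
  position 1–2: lead in
  position 6–7: lead in
  position 14–15: lead in
  position 16–17: lead in
  position 19–20: lead in

5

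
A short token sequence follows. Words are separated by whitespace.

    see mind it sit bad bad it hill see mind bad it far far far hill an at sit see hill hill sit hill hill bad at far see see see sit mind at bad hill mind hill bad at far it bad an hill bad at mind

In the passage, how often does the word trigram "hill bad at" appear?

Scanning the 46 overlapping trigram windows for "hill bad at":
  position 25–27: hill bad at
  position 38–40: hill bad at
  position 45–47: hill bad at

3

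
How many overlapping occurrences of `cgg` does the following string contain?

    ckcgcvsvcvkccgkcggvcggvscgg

3

Sliding a length-3 window over the 27 characters (25 positions):
  position 16–18: cgg
  position 20–22: cgg
  position 25–27: cgg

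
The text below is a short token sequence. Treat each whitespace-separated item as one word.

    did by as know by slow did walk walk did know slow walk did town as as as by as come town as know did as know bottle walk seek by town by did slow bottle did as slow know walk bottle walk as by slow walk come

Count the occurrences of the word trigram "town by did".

Scanning the 46 overlapping trigram windows for "town by did":
  position 32–34: town by did

1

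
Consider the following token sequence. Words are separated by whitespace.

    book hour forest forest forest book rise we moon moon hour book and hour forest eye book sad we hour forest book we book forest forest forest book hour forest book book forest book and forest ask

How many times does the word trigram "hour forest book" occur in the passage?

Scanning the 35 overlapping trigram windows for "hour forest book":
  position 20–22: hour forest book
  position 29–31: hour forest book

2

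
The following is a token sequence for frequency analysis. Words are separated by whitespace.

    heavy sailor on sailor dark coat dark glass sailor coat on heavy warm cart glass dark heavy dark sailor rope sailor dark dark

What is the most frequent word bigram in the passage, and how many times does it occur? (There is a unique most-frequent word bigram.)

"sailor dark", 2 times

Bigram frequencies (highest first):
  sailor dark: 2
  heavy sailor: 1
  sailor on: 1
  on sailor: 1
  dark coat: 1
  coat dark: 1
  … (15 more, each ≤ 1)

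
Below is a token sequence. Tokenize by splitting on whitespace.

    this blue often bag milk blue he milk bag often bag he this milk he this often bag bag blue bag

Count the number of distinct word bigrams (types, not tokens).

21 tokens → 20 bigram windows in total.
Repeated bigrams (each contributes count−1 duplicates):
  often bag: 3
  he this: 2
3 duplicate windows → 20 − 3 = 17 distinct.

17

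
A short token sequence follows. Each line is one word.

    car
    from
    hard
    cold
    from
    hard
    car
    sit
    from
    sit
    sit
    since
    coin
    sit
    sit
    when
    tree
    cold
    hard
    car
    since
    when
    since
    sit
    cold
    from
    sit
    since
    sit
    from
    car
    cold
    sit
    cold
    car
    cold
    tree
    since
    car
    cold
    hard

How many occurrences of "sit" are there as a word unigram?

Scanning the 41 tokens for "sit":
  position 8: sit
  position 10: sit
  position 11: sit
  position 14: sit
  position 15: sit
  position 24: sit
  position 27: sit
  position 29: sit
  position 33: sit

9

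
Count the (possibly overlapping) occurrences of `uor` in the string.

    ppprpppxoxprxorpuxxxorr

0

Sliding a length-3 window over the 23 characters (21 positions):
  (no match at any position)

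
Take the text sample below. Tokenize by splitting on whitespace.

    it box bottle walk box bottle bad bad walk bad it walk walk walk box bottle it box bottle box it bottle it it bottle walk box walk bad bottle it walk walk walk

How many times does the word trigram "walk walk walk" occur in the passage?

2

Scanning the 32 overlapping trigram windows for "walk walk walk":
  position 12–14: walk walk walk
  position 32–34: walk walk walk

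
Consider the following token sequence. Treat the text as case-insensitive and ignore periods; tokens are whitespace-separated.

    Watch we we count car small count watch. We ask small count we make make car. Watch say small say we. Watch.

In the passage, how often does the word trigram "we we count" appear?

Scanning the 20 overlapping trigram windows for "we we count":
  position 2–4: we we count

1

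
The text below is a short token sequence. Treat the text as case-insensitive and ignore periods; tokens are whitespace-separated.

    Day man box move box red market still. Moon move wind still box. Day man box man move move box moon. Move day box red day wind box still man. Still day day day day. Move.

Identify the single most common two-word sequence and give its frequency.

Bigram frequencies (highest first):
  day day: 3
  day man: 2
  man box: 2
  move box: 2
  box red: 2
  moon move: 2
  … (22 more, each ≤ 1)

"day day", 3 times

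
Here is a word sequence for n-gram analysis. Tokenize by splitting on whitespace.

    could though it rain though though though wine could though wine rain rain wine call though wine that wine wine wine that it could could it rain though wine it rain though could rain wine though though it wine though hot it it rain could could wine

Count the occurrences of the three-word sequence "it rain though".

Scanning the 45 overlapping trigram windows for "it rain though":
  position 3–5: it rain though
  position 26–28: it rain though
  position 30–32: it rain though

3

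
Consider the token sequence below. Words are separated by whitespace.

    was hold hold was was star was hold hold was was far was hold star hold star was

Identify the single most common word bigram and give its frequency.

"was hold", 3 times

Bigram frequencies (highest first):
  was hold: 3
  hold hold: 2
  hold was: 2
  was was: 2
  star was: 2
  hold star: 2
  … (4 more, each ≤ 1)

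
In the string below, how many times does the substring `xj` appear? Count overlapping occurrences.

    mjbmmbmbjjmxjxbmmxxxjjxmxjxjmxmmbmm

4

Sliding a length-2 window over the 35 characters (34 positions):
  position 12–13: xj
  position 20–21: xj
  position 25–26: xj
  position 27–28: xj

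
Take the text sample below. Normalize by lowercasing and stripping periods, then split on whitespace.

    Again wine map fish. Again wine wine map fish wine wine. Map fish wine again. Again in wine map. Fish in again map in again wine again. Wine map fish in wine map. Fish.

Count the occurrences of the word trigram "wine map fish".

Scanning the 32 overlapping trigram windows for "wine map fish":
  position 2–4: wine map fish
  position 7–9: wine map fish
  position 11–13: wine map fish
  position 18–20: wine map fish
  position 28–30: wine map fish
  position 32–34: wine map fish

6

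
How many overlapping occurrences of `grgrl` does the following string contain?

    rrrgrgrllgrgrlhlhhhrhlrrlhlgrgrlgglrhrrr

3

Sliding a length-5 window over the 40 characters (36 positions):
  position 4–8: grgrl
  position 10–14: grgrl
  position 28–32: grgrl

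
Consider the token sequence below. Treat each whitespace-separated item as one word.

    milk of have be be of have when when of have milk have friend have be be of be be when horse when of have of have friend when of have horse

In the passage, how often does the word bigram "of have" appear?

6

Scanning the 31 overlapping bigram windows for "of have":
  position 2–3: of have
  position 6–7: of have
  position 10–11: of have
  position 24–25: of have
  position 26–27: of have
  position 30–31: of have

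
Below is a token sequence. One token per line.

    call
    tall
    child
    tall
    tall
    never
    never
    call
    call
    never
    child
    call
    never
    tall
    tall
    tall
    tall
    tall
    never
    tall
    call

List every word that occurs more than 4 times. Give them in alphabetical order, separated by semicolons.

Unigram counts meeting the condition (more than 4 times):
  call: 5
  never: 5
  tall: 9

call; never; tall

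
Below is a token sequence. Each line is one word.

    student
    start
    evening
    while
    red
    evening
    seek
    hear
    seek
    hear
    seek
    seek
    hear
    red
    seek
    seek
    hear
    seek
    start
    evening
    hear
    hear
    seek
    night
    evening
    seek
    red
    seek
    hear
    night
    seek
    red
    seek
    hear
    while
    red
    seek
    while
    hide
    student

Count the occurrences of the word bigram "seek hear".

Scanning the 39 overlapping bigram windows for "seek hear":
  position 7–8: seek hear
  position 9–10: seek hear
  position 12–13: seek hear
  position 16–17: seek hear
  position 28–29: seek hear
  position 33–34: seek hear

6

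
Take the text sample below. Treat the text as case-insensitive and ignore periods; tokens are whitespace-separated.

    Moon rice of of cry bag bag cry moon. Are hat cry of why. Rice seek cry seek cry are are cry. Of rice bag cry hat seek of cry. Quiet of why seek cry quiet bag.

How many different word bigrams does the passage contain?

29

37 tokens → 36 bigram windows in total.
Repeated bigrams (each contributes count−1 duplicates):
  seek cry: 3
  bag cry: 2
  cry of: 2
  cry quiet: 2
  of cry: 2
  of why: 2
7 duplicate windows → 36 − 7 = 29 distinct.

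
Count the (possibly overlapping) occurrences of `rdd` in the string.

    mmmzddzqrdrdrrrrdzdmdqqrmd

Sliding a length-3 window over the 26 characters (24 positions):
  (no match at any position)

0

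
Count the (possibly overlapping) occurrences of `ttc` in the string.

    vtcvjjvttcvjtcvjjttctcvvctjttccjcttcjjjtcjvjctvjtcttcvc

Sliding a length-3 window over the 55 characters (53 positions):
  position 8–10: ttc
  position 18–20: ttc
  position 28–30: ttc
  position 34–36: ttc
  position 51–53: ttc

5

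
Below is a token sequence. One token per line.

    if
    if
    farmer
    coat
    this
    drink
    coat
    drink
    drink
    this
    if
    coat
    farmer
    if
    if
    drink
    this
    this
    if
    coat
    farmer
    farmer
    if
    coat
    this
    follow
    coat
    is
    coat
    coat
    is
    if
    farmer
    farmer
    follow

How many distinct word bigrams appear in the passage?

35 tokens → 34 bigram windows in total.
Repeated bigrams (each contributes count−1 duplicates):
  if coat: 3
  coat farmer: 2
  coat is: 2
  coat this: 2
  drink this: 2
  farmer farmer: 2
  farmer if: 2
  if farmer: 2
  … (2 more repeated)
11 duplicate windows → 34 − 11 = 23 distinct.

23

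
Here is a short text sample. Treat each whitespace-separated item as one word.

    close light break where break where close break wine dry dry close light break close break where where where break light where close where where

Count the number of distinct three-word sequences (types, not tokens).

25 tokens → 23 trigram windows in total.
Repeated trigrams (each contributes count−1 duplicates):
  close light break: 2
1 duplicate windows → 23 − 1 = 22 distinct.

22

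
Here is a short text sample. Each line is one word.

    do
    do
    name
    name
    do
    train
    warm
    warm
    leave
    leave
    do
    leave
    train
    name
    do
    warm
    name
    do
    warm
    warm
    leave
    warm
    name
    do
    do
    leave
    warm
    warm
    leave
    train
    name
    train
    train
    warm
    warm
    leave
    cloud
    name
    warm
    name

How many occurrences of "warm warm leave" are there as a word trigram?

Scanning the 38 overlapping trigram windows for "warm warm leave":
  position 7–9: warm warm leave
  position 19–21: warm warm leave
  position 27–29: warm warm leave
  position 34–36: warm warm leave

4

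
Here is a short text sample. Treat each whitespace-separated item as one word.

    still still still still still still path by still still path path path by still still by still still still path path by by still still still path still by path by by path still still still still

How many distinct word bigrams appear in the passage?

9

38 tokens → 37 bigram windows in total.
Repeated bigrams (each contributes count−1 duplicates):
  still still: 14
  by still: 4
  path by: 4
  still path: 4
  path path: 3
  by by: 2
  by path: 2
  path still: 2
  … (1 more repeated)
28 duplicate windows → 37 − 28 = 9 distinct.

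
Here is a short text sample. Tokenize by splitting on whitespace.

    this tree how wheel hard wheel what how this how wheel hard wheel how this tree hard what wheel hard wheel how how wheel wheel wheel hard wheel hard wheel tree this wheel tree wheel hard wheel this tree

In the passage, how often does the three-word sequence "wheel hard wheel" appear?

Scanning the 37 overlapping trigram windows for "wheel hard wheel":
  position 4–6: wheel hard wheel
  position 11–13: wheel hard wheel
  position 19–21: wheel hard wheel
  position 26–28: wheel hard wheel
  position 28–30: wheel hard wheel
  position 35–37: wheel hard wheel

6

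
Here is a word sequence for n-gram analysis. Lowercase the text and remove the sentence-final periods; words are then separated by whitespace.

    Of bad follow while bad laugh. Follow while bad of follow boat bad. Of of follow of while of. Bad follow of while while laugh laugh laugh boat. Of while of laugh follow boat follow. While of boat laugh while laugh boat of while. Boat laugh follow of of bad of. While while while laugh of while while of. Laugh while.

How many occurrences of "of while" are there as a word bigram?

Scanning the 60 overlapping bigram windows for "of while":
  position 17–18: of while
  position 22–23: of while
  position 29–30: of while
  position 43–44: of while
  position 51–52: of while
  position 56–57: of while

6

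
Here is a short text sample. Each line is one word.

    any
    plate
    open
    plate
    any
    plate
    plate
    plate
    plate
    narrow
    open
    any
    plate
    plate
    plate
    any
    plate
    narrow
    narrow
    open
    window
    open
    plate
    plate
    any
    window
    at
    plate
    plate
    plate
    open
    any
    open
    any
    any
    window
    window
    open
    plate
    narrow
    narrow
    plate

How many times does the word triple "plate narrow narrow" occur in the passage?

Scanning the 40 overlapping trigram windows for "plate narrow narrow":
  position 17–19: plate narrow narrow
  position 39–41: plate narrow narrow

2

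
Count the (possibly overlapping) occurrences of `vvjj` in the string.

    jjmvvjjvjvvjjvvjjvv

3

Sliding a length-4 window over the 19 characters (16 positions):
  position 4–7: vvjj
  position 10–13: vvjj
  position 14–17: vvjj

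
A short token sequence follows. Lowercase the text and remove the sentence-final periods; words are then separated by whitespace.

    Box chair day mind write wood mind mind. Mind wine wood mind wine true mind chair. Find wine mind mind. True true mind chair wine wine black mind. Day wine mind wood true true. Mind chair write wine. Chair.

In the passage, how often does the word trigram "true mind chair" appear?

3

Scanning the 37 overlapping trigram windows for "true mind chair":
  position 14–16: true mind chair
  position 22–24: true mind chair
  position 34–36: true mind chair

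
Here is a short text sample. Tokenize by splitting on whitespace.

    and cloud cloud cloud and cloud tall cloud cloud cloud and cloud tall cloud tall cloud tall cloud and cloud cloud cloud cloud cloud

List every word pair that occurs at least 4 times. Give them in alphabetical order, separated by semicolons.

Bigram counts meeting the condition (at least 4 times):
  and cloud: 4
  cloud cloud: 8
  cloud tall: 4
  tall cloud: 4

and cloud; cloud cloud; cloud tall; tall cloud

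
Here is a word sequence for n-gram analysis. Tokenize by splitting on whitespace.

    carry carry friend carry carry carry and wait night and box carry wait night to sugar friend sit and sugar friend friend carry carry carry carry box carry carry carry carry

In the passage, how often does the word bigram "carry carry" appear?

Scanning the 30 overlapping bigram windows for "carry carry":
  position 1–2: carry carry
  position 4–5: carry carry
  position 5–6: carry carry
  position 23–24: carry carry
  position 24–25: carry carry
  position 25–26: carry carry
  position 28–29: carry carry
  position 29–30: carry carry
  position 30–31: carry carry

9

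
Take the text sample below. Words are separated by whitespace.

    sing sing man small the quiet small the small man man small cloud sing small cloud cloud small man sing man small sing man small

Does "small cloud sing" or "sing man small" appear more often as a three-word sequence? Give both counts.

"sing man small" (3 vs 1)

"small cloud sing": 1 occurrence
"sing man small": 3 occurrences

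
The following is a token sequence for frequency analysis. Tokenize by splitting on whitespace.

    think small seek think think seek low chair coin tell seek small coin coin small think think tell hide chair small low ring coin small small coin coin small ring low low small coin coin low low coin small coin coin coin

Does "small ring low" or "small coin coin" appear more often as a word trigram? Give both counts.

"small coin coin" (4 vs 1)

"small ring low": 1 occurrence
"small coin coin": 4 occurrences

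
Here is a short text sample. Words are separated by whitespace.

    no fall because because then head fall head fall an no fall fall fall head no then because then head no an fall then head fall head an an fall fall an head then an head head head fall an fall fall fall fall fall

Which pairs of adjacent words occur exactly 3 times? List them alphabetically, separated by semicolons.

an fall; fall an; fall head; then head

Bigram counts meeting the condition (exactly 3 times):
  an fall: 3
  fall an: 3
  fall head: 3
  then head: 3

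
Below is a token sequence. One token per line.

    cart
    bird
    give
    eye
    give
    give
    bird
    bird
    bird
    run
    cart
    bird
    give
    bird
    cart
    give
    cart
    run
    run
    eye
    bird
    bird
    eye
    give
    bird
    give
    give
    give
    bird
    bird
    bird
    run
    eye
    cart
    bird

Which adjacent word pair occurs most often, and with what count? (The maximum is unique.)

"bird bird", 5 times

Bigram frequencies (highest first):
  bird bird: 5
  give bird: 4
  cart bird: 3
  bird give: 3
  give give: 3
  eye give: 2
  … (12 more, each ≤ 2)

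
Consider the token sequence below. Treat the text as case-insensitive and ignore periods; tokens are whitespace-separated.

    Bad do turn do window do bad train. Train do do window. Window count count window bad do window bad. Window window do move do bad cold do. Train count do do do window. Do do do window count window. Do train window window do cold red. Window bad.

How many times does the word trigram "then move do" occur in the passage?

Scanning the 47 overlapping trigram windows for "then move do":
  (none found)

0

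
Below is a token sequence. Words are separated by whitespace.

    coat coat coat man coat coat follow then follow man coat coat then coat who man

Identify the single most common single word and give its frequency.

Unigram frequencies (highest first):
  coat: 8
  man: 3
  follow: 2
  then: 2
  who: 1

"coat", 8 times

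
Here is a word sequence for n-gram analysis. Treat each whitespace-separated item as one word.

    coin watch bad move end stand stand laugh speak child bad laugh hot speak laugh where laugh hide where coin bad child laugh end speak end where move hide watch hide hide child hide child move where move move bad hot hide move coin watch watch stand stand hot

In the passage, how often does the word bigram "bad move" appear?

Scanning the 48 overlapping bigram windows for "bad move":
  position 3–4: bad move

1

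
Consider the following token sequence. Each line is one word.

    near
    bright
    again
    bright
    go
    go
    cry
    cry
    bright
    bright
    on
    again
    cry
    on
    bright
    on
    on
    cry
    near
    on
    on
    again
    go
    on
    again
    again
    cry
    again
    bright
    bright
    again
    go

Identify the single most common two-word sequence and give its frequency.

"on again", 3 times

Bigram frequencies (highest first):
  on again: 3
  bright again: 2
  again bright: 2
  bright bright: 2
  bright on: 2
  again cry: 2
  … (16 more, each ≤ 2)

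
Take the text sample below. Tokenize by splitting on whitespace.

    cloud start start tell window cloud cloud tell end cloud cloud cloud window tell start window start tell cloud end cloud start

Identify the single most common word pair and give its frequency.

Bigram frequencies (highest first):
  cloud cloud: 3
  cloud start: 2
  start tell: 2
  end cloud: 2
  start start: 1
  tell window: 1
  … (10 more, each ≤ 1)

"cloud cloud", 3 times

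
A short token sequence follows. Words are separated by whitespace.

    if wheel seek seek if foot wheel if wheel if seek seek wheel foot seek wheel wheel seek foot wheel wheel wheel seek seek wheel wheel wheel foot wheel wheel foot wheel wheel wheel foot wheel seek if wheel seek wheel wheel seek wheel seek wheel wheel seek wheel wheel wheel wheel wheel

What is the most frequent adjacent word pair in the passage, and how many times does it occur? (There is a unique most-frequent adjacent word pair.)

"wheel wheel", 14 times

Bigram frequencies (highest first):
  wheel wheel: 14
  wheel seek: 8
  seek wheel: 7
  foot wheel: 5
  wheel foot: 4
  if wheel: 3
  … (7 more, each ≤ 3)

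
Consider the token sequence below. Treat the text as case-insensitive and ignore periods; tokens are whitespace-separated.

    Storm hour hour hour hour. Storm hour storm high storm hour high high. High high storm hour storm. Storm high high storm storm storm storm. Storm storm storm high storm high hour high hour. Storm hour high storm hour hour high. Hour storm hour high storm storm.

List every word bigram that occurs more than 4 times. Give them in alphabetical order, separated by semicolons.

high storm; hour high; hour storm; storm hour; storm storm

Bigram counts meeting the condition (more than 4 times):
  high storm: 6
  hour high: 5
  hour storm: 5
  storm hour: 7
  storm storm: 8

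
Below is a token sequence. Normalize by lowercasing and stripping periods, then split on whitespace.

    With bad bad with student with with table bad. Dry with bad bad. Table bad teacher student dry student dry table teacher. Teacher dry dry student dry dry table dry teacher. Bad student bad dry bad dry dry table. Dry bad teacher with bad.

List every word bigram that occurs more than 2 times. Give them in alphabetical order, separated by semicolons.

Bigram counts meeting the condition (more than 2 times):
  bad dry: 3
  dry dry: 3
  dry table: 3
  student dry: 3
  with bad: 3

bad dry; dry dry; dry table; student dry; with bad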